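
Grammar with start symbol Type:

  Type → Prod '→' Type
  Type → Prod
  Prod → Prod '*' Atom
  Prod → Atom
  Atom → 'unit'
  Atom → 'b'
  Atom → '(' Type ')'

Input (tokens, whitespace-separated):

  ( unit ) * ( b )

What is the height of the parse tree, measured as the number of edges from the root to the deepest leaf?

[Type [Prod [Prod [Atom ( [Type [Prod [Atom unit]]] )]] * [Atom ( [Type [Prod [Atom b]]] )]]]

7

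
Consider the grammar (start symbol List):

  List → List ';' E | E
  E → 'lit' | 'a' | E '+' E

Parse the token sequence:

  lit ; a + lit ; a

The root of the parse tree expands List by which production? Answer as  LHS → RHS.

[List [List [List [E lit]] ; [E [E a] + [E lit]]] ; [E a]]

List → List ';' E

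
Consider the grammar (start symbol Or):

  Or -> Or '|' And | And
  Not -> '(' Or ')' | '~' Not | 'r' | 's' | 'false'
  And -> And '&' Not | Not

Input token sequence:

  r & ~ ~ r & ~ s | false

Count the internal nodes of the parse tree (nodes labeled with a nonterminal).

13

[Or [Or [And [And [And [Not r]] & [Not ~ [Not ~ [Not r]]]] & [Not ~ [Not s]]]] | [And [Not false]]]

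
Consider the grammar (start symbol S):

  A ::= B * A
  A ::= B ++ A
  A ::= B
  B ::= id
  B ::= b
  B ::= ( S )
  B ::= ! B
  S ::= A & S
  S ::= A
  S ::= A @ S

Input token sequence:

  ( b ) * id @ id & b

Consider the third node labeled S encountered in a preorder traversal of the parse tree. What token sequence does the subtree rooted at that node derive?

id & b

[S [A [B ( [S [A [B b]]] )] * [A [B id]]] @ [S [A [B id]] & [S [A [B b]]]]]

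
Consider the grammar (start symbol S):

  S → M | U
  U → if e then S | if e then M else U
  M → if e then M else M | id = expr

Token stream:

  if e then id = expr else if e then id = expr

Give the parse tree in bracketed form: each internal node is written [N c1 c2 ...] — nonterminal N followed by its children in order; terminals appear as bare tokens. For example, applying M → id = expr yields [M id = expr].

[S [U if e then [M id = expr] else [U if e then [S [M id = expr]]]]]

S
U
if e then M else U
if e then id = expr else U
if e then id = expr else if e then S
if e then id = expr else if e then M
if e then id = expr else if e then id = expr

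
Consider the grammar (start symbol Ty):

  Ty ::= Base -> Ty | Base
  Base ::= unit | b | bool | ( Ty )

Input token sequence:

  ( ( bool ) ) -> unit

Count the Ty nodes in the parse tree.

[Ty [Base ( [Ty [Base ( [Ty [Base bool]] )]] )] -> [Ty [Base unit]]]

4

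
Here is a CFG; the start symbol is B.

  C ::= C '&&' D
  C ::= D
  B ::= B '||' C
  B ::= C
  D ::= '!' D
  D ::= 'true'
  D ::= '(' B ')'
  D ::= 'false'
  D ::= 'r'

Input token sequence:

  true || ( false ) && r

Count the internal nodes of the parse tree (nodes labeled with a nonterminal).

11

[B [B [C [D true]]] || [C [C [D ( [B [C [D false]]] )]] && [D r]]]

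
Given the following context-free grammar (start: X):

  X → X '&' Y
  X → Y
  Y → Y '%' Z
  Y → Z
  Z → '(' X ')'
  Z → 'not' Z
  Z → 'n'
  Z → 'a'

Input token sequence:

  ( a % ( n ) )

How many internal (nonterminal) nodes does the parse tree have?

[X [Y [Z ( [X [Y [Y [Z a]] % [Z ( [X [Y [Z n]]] )]]] )]]]

11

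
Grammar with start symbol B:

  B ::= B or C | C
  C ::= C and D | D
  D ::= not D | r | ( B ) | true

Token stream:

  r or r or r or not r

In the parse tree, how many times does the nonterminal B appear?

4

[B [B [B [B [C [D r]]] or [C [D r]]] or [C [D r]]] or [C [D not [D r]]]]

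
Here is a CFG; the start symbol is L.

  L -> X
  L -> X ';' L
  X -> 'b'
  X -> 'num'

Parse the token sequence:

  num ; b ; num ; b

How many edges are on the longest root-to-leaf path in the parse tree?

[L [X num] ; [L [X b] ; [L [X num] ; [L [X b]]]]]

5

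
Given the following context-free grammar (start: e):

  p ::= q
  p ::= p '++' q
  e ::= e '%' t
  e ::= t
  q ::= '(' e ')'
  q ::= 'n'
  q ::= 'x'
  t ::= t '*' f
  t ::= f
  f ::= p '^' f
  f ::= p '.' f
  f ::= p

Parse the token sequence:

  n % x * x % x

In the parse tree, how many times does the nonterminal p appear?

[e [e [e [t [f [p [q n]]]]] % [t [t [f [p [q x]]]] * [f [p [q x]]]]] % [t [f [p [q x]]]]]

4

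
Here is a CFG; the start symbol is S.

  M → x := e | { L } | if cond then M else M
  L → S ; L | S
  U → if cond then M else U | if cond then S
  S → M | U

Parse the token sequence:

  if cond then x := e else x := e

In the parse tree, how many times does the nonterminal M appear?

[S [M if cond then [M x := e] else [M x := e]]]

3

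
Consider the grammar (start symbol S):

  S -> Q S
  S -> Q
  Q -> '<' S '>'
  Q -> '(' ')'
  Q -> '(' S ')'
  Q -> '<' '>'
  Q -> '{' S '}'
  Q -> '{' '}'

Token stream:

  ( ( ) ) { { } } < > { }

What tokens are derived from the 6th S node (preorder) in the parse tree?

[S [Q ( [S [Q ( )]] )] [S [Q { [S [Q { }]] }] [S [Q < >] [S [Q { }]]]]]

{ }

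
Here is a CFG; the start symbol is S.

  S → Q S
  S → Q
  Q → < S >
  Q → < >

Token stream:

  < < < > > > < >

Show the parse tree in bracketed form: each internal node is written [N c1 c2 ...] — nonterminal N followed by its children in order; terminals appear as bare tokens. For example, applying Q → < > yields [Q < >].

S
Q S
< S > S
< Q > S
< < S > > S
< < Q > > S
< < < > > > S
< < < > > > Q
< < < > > > < >

[S [Q < [S [Q < [S [Q < >]] >]] >] [S [Q < >]]]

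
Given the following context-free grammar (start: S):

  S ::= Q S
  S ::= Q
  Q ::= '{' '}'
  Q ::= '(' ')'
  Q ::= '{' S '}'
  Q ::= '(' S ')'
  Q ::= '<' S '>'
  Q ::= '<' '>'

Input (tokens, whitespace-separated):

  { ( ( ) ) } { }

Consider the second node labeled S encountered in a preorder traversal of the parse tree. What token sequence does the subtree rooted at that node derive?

[S [Q { [S [Q ( [S [Q ( )]] )]] }] [S [Q { }]]]

( ( ) )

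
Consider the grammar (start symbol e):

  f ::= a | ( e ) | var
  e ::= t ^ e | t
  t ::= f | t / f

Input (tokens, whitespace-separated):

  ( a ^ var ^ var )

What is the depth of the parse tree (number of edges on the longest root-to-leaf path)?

8

[e [t [f ( [e [t [f a]] ^ [e [t [f var]] ^ [e [t [f var]]]]] )]]]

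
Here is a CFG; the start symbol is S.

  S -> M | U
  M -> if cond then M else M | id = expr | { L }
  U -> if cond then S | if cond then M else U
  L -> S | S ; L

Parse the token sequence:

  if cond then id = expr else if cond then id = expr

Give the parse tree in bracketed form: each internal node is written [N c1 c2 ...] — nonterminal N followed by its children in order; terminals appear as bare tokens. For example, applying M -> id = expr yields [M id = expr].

[S [U if cond then [M id = expr] else [U if cond then [S [M id = expr]]]]]

S
U
if cond then M else U
if cond then id = expr else U
if cond then id = expr else if cond then S
if cond then id = expr else if cond then M
if cond then id = expr else if cond then id = expr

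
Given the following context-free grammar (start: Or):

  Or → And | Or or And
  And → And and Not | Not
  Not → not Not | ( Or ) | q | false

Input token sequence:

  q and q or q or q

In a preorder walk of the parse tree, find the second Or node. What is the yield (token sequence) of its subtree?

[Or [Or [Or [And [And [Not q]] and [Not q]]] or [And [Not q]]] or [And [Not q]]]

q and q or q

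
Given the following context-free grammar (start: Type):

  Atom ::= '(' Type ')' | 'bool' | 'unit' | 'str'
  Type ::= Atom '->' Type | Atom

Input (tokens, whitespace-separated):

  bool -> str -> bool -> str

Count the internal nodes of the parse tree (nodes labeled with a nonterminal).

8

[Type [Atom bool] -> [Type [Atom str] -> [Type [Atom bool] -> [Type [Atom str]]]]]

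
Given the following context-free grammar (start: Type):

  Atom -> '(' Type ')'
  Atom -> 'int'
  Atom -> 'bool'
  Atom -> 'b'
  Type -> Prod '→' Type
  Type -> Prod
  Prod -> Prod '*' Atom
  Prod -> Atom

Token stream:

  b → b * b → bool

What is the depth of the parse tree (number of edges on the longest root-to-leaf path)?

[Type [Prod [Atom b]] → [Type [Prod [Prod [Atom b]] * [Atom b]] → [Type [Prod [Atom bool]]]]]

5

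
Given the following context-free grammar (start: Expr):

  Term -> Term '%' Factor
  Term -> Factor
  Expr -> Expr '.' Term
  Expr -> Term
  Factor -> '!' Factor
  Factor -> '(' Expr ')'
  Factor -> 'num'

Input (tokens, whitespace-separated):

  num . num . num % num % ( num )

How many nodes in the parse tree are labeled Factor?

6

[Expr [Expr [Expr [Term [Factor num]]] . [Term [Factor num]]] . [Term [Term [Term [Factor num]] % [Factor num]] % [Factor ( [Expr [Term [Factor num]]] )]]]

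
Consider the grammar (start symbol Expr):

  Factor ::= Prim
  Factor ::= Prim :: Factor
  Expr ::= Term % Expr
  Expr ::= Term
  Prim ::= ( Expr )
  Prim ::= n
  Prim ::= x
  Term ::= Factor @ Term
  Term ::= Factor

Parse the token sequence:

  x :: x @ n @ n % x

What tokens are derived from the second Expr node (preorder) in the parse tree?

[Expr [Term [Factor [Prim x] :: [Factor [Prim x]]] @ [Term [Factor [Prim n]] @ [Term [Factor [Prim n]]]]] % [Expr [Term [Factor [Prim x]]]]]

x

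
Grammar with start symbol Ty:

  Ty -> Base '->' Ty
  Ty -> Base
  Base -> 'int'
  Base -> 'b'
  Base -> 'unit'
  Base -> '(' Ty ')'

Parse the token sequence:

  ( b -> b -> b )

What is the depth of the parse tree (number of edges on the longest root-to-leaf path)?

[Ty [Base ( [Ty [Base b] -> [Ty [Base b] -> [Ty [Base b]]]] )]]

6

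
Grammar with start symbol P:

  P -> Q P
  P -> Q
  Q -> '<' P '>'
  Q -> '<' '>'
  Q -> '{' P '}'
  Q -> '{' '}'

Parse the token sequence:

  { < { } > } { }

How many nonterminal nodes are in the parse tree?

8

[P [Q { [P [Q < [P [Q { }]] >]] }] [P [Q { }]]]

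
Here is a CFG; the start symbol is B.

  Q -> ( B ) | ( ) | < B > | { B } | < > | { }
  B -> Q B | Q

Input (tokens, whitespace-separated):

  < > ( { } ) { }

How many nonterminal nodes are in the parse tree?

8

[B [Q < >] [B [Q ( [B [Q { }]] )] [B [Q { }]]]]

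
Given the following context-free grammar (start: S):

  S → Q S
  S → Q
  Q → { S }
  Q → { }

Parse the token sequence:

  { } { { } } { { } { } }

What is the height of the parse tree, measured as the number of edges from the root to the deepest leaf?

[S [Q { }] [S [Q { [S [Q { }]] }] [S [Q { [S [Q { }] [S [Q { }]]] }]]]]

7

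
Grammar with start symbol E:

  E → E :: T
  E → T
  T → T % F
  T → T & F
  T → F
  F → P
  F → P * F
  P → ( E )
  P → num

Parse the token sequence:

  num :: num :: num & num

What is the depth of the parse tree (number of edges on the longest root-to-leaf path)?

6

[E [E [E [T [F [P num]]]] :: [T [F [P num]]]] :: [T [T [F [P num]]] & [F [P num]]]]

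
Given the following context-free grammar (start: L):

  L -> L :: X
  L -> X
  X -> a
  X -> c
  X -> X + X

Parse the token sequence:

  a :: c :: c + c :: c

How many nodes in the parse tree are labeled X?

[L [L [L [L [X a]] :: [X c]] :: [X [X c] + [X c]]] :: [X c]]

6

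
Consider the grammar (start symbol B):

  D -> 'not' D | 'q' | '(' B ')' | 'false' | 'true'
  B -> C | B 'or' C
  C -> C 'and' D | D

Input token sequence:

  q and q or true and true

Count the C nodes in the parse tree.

[B [B [C [C [D q]] and [D q]]] or [C [C [D true]] and [D true]]]

4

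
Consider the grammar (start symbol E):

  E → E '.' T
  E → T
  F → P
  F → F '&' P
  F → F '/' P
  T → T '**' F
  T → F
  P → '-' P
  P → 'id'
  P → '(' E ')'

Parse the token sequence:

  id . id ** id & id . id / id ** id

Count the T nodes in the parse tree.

5

[E [E [E [T [F [P id]]]] . [T [T [F [P id]]] ** [F [F [P id]] & [P id]]]] . [T [T [F [F [P id]] / [P id]]] ** [F [P id]]]]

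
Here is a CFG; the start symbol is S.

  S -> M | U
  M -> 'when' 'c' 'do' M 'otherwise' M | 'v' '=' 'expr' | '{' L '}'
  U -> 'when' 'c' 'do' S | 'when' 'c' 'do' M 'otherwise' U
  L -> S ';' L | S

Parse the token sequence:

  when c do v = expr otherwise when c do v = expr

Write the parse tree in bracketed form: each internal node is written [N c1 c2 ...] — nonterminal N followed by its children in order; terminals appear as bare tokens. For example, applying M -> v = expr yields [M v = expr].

S
U
when c do M otherwise U
when c do v = expr otherwise U
when c do v = expr otherwise when c do S
when c do v = expr otherwise when c do M
when c do v = expr otherwise when c do v = expr

[S [U when c do [M v = expr] otherwise [U when c do [S [M v = expr]]]]]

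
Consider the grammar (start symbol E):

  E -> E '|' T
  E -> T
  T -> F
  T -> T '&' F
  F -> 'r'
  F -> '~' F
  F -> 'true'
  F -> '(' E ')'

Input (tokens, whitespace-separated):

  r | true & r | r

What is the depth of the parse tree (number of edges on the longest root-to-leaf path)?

5

[E [E [E [T [F r]]] | [T [T [F true]] & [F r]]] | [T [F r]]]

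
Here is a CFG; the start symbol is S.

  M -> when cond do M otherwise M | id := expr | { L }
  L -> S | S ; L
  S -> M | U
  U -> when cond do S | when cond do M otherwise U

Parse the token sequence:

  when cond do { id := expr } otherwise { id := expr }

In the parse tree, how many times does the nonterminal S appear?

[S [M when cond do [M { [L [S [M id := expr]]] }] otherwise [M { [L [S [M id := expr]]] }]]]

3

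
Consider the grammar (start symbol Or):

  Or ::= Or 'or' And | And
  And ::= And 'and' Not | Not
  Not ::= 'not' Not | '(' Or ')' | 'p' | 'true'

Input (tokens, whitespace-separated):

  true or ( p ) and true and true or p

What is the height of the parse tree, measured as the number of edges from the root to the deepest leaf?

9

[Or [Or [Or [And [Not true]]] or [And [And [And [Not ( [Or [And [Not p]]] )]] and [Not true]] and [Not true]]] or [And [Not p]]]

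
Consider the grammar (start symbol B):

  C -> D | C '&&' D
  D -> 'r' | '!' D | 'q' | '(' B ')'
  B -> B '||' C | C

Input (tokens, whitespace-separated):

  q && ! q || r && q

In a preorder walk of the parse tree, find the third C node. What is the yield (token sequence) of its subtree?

[B [B [C [C [D q]] && [D ! [D q]]]] || [C [C [D r]] && [D q]]]

r && q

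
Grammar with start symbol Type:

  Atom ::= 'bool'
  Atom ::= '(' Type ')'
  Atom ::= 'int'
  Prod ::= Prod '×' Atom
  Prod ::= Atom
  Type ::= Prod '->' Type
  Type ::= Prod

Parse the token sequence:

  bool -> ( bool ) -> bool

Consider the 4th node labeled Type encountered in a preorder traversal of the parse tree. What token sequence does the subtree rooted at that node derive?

[Type [Prod [Atom bool]] -> [Type [Prod [Atom ( [Type [Prod [Atom bool]]] )]] -> [Type [Prod [Atom bool]]]]]

bool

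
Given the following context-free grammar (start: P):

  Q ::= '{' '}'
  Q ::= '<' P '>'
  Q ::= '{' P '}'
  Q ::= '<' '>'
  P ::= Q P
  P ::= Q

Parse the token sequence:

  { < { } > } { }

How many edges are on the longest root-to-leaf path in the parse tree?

6

[P [Q { [P [Q < [P [Q { }]] >]] }] [P [Q { }]]]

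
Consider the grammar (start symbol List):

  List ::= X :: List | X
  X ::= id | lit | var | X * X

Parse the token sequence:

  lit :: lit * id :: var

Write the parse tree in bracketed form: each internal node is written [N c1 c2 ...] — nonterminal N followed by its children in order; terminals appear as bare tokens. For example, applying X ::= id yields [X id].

List
X :: List
lit :: List
lit :: X :: List
lit :: X * X :: List
lit :: lit * X :: List
lit :: lit * id :: List
lit :: lit * id :: X
lit :: lit * id :: var

[List [X lit] :: [List [X [X lit] * [X id]] :: [List [X var]]]]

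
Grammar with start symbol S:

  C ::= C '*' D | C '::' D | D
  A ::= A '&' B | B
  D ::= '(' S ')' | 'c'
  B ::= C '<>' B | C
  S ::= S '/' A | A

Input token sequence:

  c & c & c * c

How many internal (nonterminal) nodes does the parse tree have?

15

[S [A [A [A [B [C [D c]]]] & [B [C [D c]]]] & [B [C [C [D c]] * [D c]]]]]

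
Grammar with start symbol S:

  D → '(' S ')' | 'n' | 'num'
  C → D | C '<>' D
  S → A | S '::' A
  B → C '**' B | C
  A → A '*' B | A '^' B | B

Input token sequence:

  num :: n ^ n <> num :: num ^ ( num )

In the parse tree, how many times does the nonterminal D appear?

7

[S [S [S [A [B [C [D num]]]]] :: [A [A [B [C [D n]]]] ^ [B [C [C [D n]] <> [D num]]]]] :: [A [A [B [C [D num]]]] ^ [B [C [D ( [S [A [B [C [D num]]]]] )]]]]]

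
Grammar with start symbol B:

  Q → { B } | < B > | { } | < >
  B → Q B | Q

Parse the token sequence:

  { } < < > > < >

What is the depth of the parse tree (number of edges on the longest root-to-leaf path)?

5

[B [Q { }] [B [Q < [B [Q < >]] >] [B [Q < >]]]]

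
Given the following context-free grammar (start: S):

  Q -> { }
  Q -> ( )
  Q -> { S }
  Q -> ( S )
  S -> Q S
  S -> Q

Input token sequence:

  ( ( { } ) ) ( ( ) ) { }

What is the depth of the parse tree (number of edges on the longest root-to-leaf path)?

6

[S [Q ( [S [Q ( [S [Q { }]] )]] )] [S [Q ( [S [Q ( )]] )] [S [Q { }]]]]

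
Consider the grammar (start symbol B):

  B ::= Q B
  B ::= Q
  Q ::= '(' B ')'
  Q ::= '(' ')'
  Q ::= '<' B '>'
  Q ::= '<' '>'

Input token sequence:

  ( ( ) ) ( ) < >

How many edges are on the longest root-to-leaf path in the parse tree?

[B [Q ( [B [Q ( )]] )] [B [Q ( )] [B [Q < >]]]]

4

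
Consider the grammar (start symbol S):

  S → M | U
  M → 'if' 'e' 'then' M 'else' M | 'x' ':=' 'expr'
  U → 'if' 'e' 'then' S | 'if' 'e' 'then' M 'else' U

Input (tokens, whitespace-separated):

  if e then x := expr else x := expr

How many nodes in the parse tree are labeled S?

[S [M if e then [M x := expr] else [M x := expr]]]

1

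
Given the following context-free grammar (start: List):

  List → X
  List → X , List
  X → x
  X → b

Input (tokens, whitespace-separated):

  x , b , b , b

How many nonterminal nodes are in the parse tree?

8

[List [X x] , [List [X b] , [List [X b] , [List [X b]]]]]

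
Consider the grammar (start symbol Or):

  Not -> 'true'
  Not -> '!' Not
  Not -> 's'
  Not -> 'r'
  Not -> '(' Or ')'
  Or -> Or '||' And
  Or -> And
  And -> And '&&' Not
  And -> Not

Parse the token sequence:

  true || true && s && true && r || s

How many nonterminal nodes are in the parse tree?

15

[Or [Or [Or [And [Not true]]] || [And [And [And [And [Not true]] && [Not s]] && [Not true]] && [Not r]]] || [And [Not s]]]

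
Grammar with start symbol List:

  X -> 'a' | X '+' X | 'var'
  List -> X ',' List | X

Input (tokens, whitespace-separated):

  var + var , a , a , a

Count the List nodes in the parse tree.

4

[List [X [X var] + [X var]] , [List [X a] , [List [X a] , [List [X a]]]]]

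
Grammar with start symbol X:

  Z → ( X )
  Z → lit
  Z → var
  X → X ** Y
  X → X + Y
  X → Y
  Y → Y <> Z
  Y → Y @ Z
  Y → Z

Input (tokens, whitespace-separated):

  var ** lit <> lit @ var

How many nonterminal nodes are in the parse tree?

[X [X [Y [Z var]]] ** [Y [Y [Y [Z lit]] <> [Z lit]] @ [Z var]]]

10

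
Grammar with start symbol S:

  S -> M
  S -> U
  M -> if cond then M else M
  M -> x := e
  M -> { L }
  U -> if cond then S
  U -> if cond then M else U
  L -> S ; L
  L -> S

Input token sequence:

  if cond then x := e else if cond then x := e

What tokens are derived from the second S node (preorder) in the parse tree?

[S [U if cond then [M x := e] else [U if cond then [S [M x := e]]]]]

x := e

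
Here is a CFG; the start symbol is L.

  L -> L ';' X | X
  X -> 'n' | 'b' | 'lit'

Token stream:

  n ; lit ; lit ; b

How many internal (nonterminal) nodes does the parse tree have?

[L [L [L [L [X n]] ; [X lit]] ; [X lit]] ; [X b]]

8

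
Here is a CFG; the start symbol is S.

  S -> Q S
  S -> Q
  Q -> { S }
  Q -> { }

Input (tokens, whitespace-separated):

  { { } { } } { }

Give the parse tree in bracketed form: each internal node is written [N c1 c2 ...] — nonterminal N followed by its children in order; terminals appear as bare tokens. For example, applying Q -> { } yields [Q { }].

[S [Q { [S [Q { }] [S [Q { }]]] }] [S [Q { }]]]

S
Q S
{ S } S
{ Q S } S
{ { } S } S
{ { } Q } S
{ { } { } } S
{ { } { } } Q
{ { } { } } { }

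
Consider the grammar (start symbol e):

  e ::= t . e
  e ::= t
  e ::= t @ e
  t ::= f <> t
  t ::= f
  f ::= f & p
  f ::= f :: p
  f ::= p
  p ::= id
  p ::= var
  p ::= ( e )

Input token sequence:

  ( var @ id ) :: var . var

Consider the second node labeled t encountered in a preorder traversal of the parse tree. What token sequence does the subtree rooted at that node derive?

[e [t [f [f [p ( [e [t [f [p var]]] @ [e [t [f [p id]]]]] )]] :: [p var]]] . [e [t [f [p var]]]]]

var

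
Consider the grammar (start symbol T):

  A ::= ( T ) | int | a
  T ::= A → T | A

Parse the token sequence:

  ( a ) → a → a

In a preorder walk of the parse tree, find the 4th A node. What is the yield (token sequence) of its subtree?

[T [A ( [T [A a]] )] → [T [A a] → [T [A a]]]]

a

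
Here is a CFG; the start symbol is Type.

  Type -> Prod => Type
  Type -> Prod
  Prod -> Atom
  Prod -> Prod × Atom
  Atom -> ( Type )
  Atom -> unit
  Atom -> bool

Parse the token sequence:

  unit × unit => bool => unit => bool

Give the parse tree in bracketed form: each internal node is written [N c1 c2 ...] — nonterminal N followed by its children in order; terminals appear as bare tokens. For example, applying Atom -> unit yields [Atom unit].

Type
Prod => Type
Prod × Atom => Type
Atom × Atom => Type
unit × Atom => Type
unit × unit => Type
unit × unit => Prod => Type
unit × unit => Atom => Type
unit × unit => bool => Type
unit × unit => bool => Prod => Type
unit × unit => bool => Atom => Type
unit × unit => bool => unit => Type
unit × unit => bool => unit => Prod
unit × unit => bool => unit => Atom
unit × unit => bool => unit => bool

[Type [Prod [Prod [Atom unit]] × [Atom unit]] => [Type [Prod [Atom bool]] => [Type [Prod [Atom unit]] => [Type [Prod [Atom bool]]]]]]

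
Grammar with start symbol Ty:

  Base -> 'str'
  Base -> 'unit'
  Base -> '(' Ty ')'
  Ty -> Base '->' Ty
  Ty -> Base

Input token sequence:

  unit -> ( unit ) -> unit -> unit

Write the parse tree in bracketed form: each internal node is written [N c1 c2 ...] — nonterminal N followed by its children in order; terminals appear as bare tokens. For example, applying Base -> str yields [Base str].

[Ty [Base unit] -> [Ty [Base ( [Ty [Base unit]] )] -> [Ty [Base unit] -> [Ty [Base unit]]]]]

Ty
Base -> Ty
unit -> Ty
unit -> Base -> Ty
unit -> ( Ty ) -> Ty
unit -> ( Base ) -> Ty
unit -> ( unit ) -> Ty
unit -> ( unit ) -> Base -> Ty
unit -> ( unit ) -> unit -> Ty
unit -> ( unit ) -> unit -> Base
unit -> ( unit ) -> unit -> unit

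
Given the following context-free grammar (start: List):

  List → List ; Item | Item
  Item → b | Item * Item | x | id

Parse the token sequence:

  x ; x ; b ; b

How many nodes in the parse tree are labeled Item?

[List [List [List [List [Item x]] ; [Item x]] ; [Item b]] ; [Item b]]

4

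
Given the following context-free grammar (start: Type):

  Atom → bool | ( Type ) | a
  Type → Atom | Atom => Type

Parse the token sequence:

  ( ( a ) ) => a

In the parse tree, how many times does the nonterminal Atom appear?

4

[Type [Atom ( [Type [Atom ( [Type [Atom a]] )]] )] => [Type [Atom a]]]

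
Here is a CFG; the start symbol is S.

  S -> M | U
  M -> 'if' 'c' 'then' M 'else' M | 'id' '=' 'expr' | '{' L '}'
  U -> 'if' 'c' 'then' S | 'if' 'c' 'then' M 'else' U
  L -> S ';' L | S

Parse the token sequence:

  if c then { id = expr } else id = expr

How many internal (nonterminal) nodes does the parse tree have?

[S [M if c then [M { [L [S [M id = expr]]] }] else [M id = expr]]]

7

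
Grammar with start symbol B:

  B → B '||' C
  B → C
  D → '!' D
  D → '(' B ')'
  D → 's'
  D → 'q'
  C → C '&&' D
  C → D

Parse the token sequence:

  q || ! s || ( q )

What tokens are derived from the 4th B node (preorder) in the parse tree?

[B [B [B [C [D q]]] || [C [D ! [D s]]]] || [C [D ( [B [C [D q]]] )]]]

q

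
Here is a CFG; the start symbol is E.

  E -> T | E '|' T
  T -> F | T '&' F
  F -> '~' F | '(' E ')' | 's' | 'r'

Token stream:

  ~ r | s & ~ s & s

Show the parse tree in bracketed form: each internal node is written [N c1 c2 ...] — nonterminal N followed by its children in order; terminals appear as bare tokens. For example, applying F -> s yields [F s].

E
E | T
T | T
F | T
~ F | T
~ r | T
~ r | T & F
~ r | T & F & F
~ r | F & F & F
~ r | s & F & F
~ r | s & ~ F & F
~ r | s & ~ s & F
~ r | s & ~ s & s

[E [E [T [F ~ [F r]]]] | [T [T [T [F s]] & [F ~ [F s]]] & [F s]]]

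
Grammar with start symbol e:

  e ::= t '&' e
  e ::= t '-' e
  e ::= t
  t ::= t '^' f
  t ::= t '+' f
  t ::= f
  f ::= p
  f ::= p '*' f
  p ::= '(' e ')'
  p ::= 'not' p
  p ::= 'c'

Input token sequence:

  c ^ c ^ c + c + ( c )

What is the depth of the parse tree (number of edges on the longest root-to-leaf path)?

[e [t [t [t [t [t [f [p c]]] ^ [f [p c]]] ^ [f [p c]]] + [f [p c]]] + [f [p ( [e [t [f [p c]]]] )]]]]

8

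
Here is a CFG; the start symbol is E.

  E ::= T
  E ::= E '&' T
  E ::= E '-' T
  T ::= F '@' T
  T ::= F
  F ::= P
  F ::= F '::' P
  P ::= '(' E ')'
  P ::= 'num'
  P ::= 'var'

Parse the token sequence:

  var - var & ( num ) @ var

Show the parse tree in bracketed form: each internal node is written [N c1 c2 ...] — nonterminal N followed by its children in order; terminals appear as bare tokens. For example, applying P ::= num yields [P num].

[E [E [E [T [F [P var]]]] - [T [F [P var]]]] & [T [F [P ( [E [T [F [P num]]]] )]] @ [T [F [P var]]]]]

E
E & T
E - T & T
T - T & T
F - T & T
P - T & T
var - T & T
var - F & T
var - P & T
var - var & T
var - var & F @ T
var - var & P @ T
var - var & ( E ) @ T
var - var & ( T ) @ T
var - var & ( F ) @ T
var - var & ( P ) @ T
var - var & ( num ) @ T
var - var & ( num ) @ F
var - var & ( num ) @ P
var - var & ( num ) @ var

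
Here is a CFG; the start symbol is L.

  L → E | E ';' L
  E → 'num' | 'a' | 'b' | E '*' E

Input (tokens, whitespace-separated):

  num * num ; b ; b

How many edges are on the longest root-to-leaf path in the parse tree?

4

[L [E [E num] * [E num]] ; [L [E b] ; [L [E b]]]]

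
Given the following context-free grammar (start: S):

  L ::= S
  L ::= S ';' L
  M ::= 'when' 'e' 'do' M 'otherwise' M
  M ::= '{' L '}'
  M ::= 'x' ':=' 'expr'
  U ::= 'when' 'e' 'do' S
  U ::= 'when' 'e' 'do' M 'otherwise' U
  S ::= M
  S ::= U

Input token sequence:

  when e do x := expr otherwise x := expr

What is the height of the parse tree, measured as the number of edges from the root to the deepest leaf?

[S [M when e do [M x := expr] otherwise [M x := expr]]]

3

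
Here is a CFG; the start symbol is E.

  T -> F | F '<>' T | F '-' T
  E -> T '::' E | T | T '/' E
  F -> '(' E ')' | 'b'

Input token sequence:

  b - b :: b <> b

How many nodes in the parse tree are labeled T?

4

[E [T [F b] - [T [F b]]] :: [E [T [F b] <> [T [F b]]]]]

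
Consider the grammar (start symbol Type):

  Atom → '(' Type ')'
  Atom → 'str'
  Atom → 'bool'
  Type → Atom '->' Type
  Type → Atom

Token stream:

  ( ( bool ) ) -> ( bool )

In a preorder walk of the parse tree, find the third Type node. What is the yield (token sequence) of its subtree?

bool

[Type [Atom ( [Type [Atom ( [Type [Atom bool]] )]] )] -> [Type [Atom ( [Type [Atom bool]] )]]]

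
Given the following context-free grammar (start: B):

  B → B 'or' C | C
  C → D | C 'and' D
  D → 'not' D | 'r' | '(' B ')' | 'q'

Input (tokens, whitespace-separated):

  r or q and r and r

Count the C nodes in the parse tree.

[B [B [C [D r]]] or [C [C [C [D q]] and [D r]] and [D r]]]

4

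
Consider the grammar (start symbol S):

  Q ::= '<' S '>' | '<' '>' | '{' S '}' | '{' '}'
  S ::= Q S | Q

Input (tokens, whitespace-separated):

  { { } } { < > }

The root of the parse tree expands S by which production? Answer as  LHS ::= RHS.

S ::= Q S

[S [Q { [S [Q { }]] }] [S [Q { [S [Q < >]] }]]]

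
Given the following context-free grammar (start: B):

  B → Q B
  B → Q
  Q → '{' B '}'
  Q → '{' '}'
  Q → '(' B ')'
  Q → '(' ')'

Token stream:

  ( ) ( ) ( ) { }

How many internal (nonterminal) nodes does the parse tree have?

8

[B [Q ( )] [B [Q ( )] [B [Q ( )] [B [Q { }]]]]]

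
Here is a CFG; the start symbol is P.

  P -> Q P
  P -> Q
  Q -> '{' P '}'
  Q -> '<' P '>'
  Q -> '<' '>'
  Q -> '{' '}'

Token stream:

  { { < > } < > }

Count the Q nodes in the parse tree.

4

[P [Q { [P [Q { [P [Q < >]] }] [P [Q < >]]] }]]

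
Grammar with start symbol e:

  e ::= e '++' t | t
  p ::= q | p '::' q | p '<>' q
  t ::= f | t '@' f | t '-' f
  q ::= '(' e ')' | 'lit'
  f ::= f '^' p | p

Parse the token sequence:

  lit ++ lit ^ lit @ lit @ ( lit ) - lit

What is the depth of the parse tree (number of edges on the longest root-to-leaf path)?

11

[e [e [t [f [p [q lit]]]]] ++ [t [t [t [t [f [f [p [q lit]]] ^ [p [q lit]]]] @ [f [p [q lit]]]] @ [f [p [q ( [e [t [f [p [q lit]]]]] )]]]] - [f [p [q lit]]]]]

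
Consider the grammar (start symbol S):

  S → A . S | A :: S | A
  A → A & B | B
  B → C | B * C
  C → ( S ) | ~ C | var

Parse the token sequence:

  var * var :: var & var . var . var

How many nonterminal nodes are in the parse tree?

21

[S [A [B [B [C var]] * [C var]]] :: [S [A [A [B [C var]]] & [B [C var]]] . [S [A [B [C var]]] . [S [A [B [C var]]]]]]]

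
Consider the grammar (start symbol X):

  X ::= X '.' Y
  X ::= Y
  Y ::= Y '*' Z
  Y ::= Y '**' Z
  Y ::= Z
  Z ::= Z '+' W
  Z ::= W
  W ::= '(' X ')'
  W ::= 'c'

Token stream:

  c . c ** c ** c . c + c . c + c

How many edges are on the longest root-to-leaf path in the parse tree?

[X [X [X [X [Y [Z [W c]]]] . [Y [Y [Y [Z [W c]]] ** [Z [W c]]] ** [Z [W c]]]] . [Y [Z [Z [W c]] + [W c]]]] . [Y [Z [Z [W c]] + [W c]]]]

8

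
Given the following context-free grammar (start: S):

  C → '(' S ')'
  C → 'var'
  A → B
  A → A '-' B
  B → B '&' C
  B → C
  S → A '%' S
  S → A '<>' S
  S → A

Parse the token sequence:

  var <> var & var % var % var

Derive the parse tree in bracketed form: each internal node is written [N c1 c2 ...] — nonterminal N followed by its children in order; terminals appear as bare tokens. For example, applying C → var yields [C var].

[S [A [B [C var]]] <> [S [A [B [B [C var]] & [C var]]] % [S [A [B [C var]]] % [S [A [B [C var]]]]]]]

S
A <> S
B <> S
C <> S
var <> S
var <> A % S
var <> B % S
var <> B & C % S
var <> C & C % S
var <> var & C % S
var <> var & var % S
var <> var & var % A % S
var <> var & var % B % S
var <> var & var % C % S
var <> var & var % var % S
var <> var & var % var % A
var <> var & var % var % B
var <> var & var % var % C
var <> var & var % var % var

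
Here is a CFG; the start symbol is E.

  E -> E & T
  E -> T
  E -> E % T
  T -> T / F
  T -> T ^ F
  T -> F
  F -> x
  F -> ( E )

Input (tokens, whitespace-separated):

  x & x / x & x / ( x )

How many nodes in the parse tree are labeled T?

[E [E [E [T [F x]]] & [T [T [F x]] / [F x]]] & [T [T [F x]] / [F ( [E [T [F x]]] )]]]

6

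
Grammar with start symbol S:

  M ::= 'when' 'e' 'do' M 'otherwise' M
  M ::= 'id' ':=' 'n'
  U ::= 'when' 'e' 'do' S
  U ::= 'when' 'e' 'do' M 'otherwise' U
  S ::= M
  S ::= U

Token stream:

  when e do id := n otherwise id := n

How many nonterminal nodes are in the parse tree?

4

[S [M when e do [M id := n] otherwise [M id := n]]]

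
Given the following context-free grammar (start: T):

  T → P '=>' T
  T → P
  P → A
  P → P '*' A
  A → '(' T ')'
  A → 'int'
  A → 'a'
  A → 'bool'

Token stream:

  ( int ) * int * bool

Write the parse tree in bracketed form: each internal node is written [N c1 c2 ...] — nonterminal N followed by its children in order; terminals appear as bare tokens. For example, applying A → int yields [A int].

[T [P [P [P [A ( [T [P [A int]]] )]] * [A int]] * [A bool]]]

T
P
P * A
P * A * A
A * A * A
( T ) * A * A
( P ) * A * A
( A ) * A * A
( int ) * A * A
( int ) * int * A
( int ) * int * bool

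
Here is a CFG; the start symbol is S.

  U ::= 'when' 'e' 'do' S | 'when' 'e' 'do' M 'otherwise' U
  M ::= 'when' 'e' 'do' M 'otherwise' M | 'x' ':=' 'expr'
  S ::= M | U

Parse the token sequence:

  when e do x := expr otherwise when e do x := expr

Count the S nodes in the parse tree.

[S [U when e do [M x := expr] otherwise [U when e do [S [M x := expr]]]]]

2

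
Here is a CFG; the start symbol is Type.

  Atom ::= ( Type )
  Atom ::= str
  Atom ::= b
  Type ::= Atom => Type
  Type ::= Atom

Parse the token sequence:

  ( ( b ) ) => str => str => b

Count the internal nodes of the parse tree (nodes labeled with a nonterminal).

12

[Type [Atom ( [Type [Atom ( [Type [Atom b]] )]] )] => [Type [Atom str] => [Type [Atom str] => [Type [Atom b]]]]]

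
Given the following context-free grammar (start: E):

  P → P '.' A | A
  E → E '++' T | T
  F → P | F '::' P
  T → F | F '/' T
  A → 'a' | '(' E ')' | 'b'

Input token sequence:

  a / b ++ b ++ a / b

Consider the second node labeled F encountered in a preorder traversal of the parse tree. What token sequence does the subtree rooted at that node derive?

b

[E [E [E [T [F [P [A a]]] / [T [F [P [A b]]]]]] ++ [T [F [P [A b]]]]] ++ [T [F [P [A a]]] / [T [F [P [A b]]]]]]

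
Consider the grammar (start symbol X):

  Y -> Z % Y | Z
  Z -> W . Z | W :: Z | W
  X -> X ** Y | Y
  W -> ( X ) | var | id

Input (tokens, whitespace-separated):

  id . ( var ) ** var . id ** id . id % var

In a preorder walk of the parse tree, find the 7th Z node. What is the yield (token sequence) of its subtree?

[X [X [X [Y [Z [W id] . [Z [W ( [X [Y [Z [W var]]]] )]]]]] ** [Y [Z [W var] . [Z [W id]]]]] ** [Y [Z [W id] . [Z [W id]]] % [Y [Z [W var]]]]]

id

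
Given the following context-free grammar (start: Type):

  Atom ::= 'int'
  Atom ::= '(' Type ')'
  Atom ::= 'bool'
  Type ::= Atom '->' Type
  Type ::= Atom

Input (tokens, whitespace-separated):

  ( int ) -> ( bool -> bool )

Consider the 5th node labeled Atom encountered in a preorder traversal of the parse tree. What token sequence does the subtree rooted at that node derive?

[Type [Atom ( [Type [Atom int]] )] -> [Type [Atom ( [Type [Atom bool] -> [Type [Atom bool]]] )]]]

bool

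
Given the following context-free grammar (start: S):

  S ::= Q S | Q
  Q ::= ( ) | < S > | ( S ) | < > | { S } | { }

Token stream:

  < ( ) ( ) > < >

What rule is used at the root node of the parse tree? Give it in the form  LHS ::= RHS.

[S [Q < [S [Q ( )] [S [Q ( )]]] >] [S [Q < >]]]

S ::= Q S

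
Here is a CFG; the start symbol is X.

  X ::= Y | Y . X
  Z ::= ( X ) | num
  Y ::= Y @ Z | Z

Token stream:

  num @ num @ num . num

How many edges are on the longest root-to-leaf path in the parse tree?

5

[X [Y [Y [Y [Z num]] @ [Z num]] @ [Z num]] . [X [Y [Z num]]]]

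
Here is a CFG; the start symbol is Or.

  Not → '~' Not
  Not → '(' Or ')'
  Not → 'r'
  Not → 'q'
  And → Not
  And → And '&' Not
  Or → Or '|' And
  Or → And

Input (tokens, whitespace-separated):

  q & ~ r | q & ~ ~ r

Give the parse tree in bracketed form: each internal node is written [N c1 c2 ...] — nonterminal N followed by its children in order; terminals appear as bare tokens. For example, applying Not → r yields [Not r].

[Or [Or [And [And [Not q]] & [Not ~ [Not r]]]] | [And [And [Not q]] & [Not ~ [Not ~ [Not r]]]]]

Or
Or | And
And | And
And & Not | And
Not & Not | And
q & Not | And
q & ~ Not | And
q & ~ r | And
q & ~ r | And & Not
q & ~ r | Not & Not
q & ~ r | q & Not
q & ~ r | q & ~ Not
q & ~ r | q & ~ ~ Not
q & ~ r | q & ~ ~ r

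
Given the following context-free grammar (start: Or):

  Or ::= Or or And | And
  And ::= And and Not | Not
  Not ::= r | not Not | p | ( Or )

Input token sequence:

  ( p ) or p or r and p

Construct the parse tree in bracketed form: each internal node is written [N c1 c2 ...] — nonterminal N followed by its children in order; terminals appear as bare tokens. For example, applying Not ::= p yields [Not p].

[Or [Or [Or [And [Not ( [Or [And [Not p]]] )]]] or [And [Not p]]] or [And [And [Not r]] and [Not p]]]

Or
Or or And
Or or And or And
And or And or And
Not or And or And
( Or ) or And or And
( And ) or And or And
( Not ) or And or And
( p ) or And or And
( p ) or Not or And
( p ) or p or And
( p ) or p or And and Not
( p ) or p or Not and Not
( p ) or p or r and Not
( p ) or p or r and p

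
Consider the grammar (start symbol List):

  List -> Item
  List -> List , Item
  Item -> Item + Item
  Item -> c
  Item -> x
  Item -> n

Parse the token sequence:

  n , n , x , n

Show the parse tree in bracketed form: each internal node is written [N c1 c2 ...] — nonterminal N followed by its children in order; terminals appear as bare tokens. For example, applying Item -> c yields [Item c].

[List [List [List [List [Item n]] , [Item n]] , [Item x]] , [Item n]]

List
List , Item
List , Item , Item
List , Item , Item , Item
Item , Item , Item , Item
n , Item , Item , Item
n , n , Item , Item
n , n , x , Item
n , n , x , n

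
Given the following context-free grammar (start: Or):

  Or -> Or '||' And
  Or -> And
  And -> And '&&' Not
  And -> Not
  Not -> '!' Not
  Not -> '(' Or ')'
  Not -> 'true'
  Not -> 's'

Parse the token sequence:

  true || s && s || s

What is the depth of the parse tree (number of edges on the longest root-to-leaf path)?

5

[Or [Or [Or [And [Not true]]] || [And [And [Not s]] && [Not s]]] || [And [Not s]]]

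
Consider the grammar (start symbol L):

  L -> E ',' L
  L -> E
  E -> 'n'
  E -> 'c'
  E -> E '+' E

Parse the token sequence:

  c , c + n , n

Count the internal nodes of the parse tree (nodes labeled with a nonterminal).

8

[L [E c] , [L [E [E c] + [E n]] , [L [E n]]]]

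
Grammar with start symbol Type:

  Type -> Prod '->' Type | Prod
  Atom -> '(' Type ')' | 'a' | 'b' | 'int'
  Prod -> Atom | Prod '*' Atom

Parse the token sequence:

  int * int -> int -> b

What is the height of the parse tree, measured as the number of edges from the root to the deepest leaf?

5

[Type [Prod [Prod [Atom int]] * [Atom int]] -> [Type [Prod [Atom int]] -> [Type [Prod [Atom b]]]]]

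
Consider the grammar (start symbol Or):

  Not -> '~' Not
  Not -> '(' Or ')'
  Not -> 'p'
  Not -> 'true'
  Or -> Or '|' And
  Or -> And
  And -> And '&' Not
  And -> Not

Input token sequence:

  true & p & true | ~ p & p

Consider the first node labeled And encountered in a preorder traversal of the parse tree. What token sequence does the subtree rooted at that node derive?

[Or [Or [And [And [And [Not true]] & [Not p]] & [Not true]]] | [And [And [Not ~ [Not p]]] & [Not p]]]

true & p & true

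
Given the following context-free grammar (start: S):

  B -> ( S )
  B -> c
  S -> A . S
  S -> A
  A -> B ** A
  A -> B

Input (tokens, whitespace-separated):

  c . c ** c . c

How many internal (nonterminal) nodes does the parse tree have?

[S [A [B c]] . [S [A [B c] ** [A [B c]]] . [S [A [B c]]]]]

11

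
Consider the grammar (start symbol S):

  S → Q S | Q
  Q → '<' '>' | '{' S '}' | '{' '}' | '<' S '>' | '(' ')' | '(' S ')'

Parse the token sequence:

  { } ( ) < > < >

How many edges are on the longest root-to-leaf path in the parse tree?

[S [Q { }] [S [Q ( )] [S [Q < >] [S [Q < >]]]]]

5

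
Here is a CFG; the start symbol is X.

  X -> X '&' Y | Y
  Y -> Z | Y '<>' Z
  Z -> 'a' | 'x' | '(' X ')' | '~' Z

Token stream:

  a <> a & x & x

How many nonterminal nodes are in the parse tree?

[X [X [X [Y [Y [Z a]] <> [Z a]]] & [Y [Z x]]] & [Y [Z x]]]

11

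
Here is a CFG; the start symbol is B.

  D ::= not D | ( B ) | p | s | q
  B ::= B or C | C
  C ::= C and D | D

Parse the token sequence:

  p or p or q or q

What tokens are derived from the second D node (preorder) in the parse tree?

[B [B [B [B [C [D p]]] or [C [D p]]] or [C [D q]]] or [C [D q]]]

p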